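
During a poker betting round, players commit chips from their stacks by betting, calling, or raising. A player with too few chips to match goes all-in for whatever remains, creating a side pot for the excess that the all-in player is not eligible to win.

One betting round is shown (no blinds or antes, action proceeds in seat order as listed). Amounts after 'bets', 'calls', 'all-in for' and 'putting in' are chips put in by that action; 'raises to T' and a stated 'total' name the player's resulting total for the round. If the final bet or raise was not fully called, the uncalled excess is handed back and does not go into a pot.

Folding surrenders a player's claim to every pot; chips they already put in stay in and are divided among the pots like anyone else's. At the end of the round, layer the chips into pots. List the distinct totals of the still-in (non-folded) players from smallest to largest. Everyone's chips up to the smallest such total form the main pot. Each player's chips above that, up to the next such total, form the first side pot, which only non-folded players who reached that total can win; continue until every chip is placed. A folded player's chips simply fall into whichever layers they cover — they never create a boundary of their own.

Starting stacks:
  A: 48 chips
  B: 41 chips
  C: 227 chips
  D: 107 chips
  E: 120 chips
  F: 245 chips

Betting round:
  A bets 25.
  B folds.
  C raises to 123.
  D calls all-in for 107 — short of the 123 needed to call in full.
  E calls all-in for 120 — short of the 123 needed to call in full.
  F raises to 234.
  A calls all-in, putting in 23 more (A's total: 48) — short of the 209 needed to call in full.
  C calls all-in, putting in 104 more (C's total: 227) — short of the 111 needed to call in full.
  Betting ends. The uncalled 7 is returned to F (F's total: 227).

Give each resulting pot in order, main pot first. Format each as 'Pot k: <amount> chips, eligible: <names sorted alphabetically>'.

Contributions (after 7 returned to F): A=48, C=227, D=107, E=120, F=227
Folded: B
Pot levels (distinct totals of non-folded players): 48, 107, 120, 227
Layer 1-48: 48 each from A, C, D, E, F = 48*5 = 240 chips; eligible A, C, D, E, F
Layer 49-107: 59 each from C, D, E, F = 59*4 = 236 chips; eligible C, D, E, F
Layer 108-120: 13 each from C, E, F = 13*3 = 39 chips; eligible C, E, F
Layer 121-227: 107 each from C, F = 107*2 = 214 chips; eligible C, F

Pot 1: 240 chips, eligible: A, C, D, E, F
Pot 2: 236 chips, eligible: C, D, E, F
Pot 3: 39 chips, eligible: C, E, F
Pot 4: 214 chips, eligible: C, F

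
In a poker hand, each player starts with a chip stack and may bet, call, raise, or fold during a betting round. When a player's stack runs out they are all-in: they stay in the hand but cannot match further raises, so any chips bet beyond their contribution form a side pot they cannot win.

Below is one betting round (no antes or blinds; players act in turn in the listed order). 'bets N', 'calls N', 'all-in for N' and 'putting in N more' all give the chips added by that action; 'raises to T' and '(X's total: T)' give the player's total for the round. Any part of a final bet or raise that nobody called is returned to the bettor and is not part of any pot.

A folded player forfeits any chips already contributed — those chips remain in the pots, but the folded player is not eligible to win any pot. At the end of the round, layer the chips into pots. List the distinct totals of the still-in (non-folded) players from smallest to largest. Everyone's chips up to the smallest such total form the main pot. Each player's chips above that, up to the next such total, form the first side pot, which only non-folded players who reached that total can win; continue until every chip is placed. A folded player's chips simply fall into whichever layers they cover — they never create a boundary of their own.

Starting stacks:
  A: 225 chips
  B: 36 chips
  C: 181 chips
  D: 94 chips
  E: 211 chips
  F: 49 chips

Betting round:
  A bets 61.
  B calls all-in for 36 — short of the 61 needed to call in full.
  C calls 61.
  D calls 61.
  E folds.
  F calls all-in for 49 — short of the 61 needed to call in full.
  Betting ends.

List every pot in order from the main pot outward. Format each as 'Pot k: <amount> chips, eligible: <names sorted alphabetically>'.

Contributions: A=61, B=36, C=61, D=61, F=49
Folded: E
Pot levels (distinct totals of non-folded players): 36, 49, 61
Layer 1-36: 36 each from A, B, C, D, F = 36*5 = 180 chips; eligible A, B, C, D, F
Layer 37-49: 13 each from A, C, D, F = 13*4 = 52 chips; eligible A, C, D, F
Layer 50-61: 12 each from A, C, D = 12*3 = 36 chips; eligible A, C, D

Pot 1: 180 chips, eligible: A, B, C, D, F
Pot 2: 52 chips, eligible: A, C, D, F
Pot 3: 36 chips, eligible: A, C, D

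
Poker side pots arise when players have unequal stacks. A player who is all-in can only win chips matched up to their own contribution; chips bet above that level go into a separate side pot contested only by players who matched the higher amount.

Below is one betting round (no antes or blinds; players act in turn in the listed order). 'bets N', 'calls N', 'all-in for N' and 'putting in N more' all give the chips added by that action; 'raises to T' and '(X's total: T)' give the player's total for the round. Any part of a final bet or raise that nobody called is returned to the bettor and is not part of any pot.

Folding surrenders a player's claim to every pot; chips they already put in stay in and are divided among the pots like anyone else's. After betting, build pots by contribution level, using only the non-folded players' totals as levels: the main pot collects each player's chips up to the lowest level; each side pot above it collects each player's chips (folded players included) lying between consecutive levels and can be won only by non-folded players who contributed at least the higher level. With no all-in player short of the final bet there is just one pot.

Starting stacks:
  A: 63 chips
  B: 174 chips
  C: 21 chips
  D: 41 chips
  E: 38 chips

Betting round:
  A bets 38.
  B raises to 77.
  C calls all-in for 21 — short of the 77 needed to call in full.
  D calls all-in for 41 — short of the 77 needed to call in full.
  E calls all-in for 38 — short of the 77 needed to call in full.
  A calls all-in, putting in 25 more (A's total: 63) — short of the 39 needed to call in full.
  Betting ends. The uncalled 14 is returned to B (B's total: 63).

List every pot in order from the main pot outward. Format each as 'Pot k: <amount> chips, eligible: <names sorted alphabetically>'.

Contributions (after 14 returned to B): A=63, B=63, C=21, D=41, E=38
Pot levels (distinct totals of non-folded players): 21, 38, 41, 63
Layer 1-21: 21 each from A, B, C, D, E = 21*5 = 105 chips; eligible A, B, C, D, E
Layer 22-38: 17 each from A, B, D, E = 17*4 = 68 chips; eligible A, B, D, E
Layer 39-41: 3 each from A, B, D = 3*3 = 9 chips; eligible A, B, D
Layer 42-63: 22 each from A, B = 22*2 = 44 chips; eligible A, B

Pot 1: 105 chips, eligible: A, B, C, D, E
Pot 2: 68 chips, eligible: A, B, D, E
Pot 3: 9 chips, eligible: A, B, D
Pot 4: 44 chips, eligible: A, B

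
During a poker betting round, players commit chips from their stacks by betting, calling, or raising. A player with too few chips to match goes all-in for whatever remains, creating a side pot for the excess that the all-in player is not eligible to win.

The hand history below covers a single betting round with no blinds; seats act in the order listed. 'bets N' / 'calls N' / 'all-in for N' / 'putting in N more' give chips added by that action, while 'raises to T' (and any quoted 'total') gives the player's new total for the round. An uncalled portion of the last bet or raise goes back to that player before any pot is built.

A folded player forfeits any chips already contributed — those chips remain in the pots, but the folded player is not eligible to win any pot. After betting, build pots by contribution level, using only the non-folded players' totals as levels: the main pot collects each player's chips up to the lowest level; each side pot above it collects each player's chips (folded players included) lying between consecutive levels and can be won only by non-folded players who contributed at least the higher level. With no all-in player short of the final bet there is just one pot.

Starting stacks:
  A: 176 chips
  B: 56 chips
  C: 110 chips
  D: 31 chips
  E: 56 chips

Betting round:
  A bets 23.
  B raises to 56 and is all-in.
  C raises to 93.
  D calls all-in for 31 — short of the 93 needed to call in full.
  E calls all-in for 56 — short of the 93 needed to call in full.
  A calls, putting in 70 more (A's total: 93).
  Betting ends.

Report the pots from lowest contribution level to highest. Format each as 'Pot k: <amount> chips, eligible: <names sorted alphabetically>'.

Contributions: A=93, B=56, C=93, D=31, E=56
Pot levels (distinct totals of non-folded players): 31, 56, 93
Layer 1-31: 31 each from A, B, C, D, E = 31*5 = 155 chips; eligible A, B, C, D, E
Layer 32-56: 25 each from A, B, C, E = 25*4 = 100 chips; eligible A, B, C, E
Layer 57-93: 37 each from A, C = 37*2 = 74 chips; eligible A, C

Pot 1: 155 chips, eligible: A, B, C, D, E
Pot 2: 100 chips, eligible: A, B, C, E
Pot 3: 74 chips, eligible: A, C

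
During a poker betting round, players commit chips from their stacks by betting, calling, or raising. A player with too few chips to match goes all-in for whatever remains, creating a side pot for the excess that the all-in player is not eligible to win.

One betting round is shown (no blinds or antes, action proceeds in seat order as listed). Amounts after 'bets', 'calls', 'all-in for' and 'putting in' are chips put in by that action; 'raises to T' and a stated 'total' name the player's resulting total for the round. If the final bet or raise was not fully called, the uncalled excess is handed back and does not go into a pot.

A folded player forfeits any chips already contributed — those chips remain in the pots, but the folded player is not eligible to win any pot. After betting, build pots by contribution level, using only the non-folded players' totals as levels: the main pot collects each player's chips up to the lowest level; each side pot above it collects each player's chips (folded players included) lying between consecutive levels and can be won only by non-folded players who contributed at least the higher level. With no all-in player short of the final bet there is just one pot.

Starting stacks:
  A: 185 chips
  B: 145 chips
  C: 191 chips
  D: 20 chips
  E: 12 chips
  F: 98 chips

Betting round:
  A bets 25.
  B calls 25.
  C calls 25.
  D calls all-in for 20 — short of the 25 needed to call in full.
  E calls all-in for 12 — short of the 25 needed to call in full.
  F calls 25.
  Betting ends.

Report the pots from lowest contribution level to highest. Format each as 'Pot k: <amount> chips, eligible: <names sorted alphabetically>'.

Contributions: A=25, B=25, C=25, D=20, E=12, F=25
Pot levels (distinct totals of non-folded players): 12, 20, 25
Layer 1-12: 12 each from A, B, C, D, E, F = 12*6 = 72 chips; eligible A, B, C, D, E, F
Layer 13-20: 8 each from A, B, C, D, F = 8*5 = 40 chips; eligible A, B, C, D, F
Layer 21-25: 5 each from A, B, C, F = 5*4 = 20 chips; eligible A, B, C, F

Pot 1: 72 chips, eligible: A, B, C, D, E, F
Pot 2: 40 chips, eligible: A, B, C, D, F
Pot 3: 20 chips, eligible: A, B, C, F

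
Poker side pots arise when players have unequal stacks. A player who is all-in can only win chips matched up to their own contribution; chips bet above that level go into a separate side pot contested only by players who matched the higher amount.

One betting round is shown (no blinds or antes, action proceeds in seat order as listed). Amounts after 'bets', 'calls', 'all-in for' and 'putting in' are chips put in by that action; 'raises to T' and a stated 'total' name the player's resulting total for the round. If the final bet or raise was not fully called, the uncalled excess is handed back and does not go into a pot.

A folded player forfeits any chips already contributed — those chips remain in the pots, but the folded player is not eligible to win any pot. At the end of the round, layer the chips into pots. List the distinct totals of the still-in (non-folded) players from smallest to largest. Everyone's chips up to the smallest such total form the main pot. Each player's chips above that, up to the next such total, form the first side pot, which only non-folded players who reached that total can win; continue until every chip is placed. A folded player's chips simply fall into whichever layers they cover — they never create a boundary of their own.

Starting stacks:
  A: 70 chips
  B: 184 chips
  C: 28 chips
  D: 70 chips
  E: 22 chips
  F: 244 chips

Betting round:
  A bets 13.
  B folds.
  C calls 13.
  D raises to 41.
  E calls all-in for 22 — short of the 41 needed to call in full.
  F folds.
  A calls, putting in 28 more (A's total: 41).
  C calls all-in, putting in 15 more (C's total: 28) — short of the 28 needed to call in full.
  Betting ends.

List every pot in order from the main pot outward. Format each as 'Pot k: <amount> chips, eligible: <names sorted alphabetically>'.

Pot 1: 88 chips, eligible: A, C, D, E
Pot 2: 18 chips, eligible: A, C, D
Pot 3: 26 chips, eligible: A, D

Derivation:
Contributions: A=41, C=28, D=41, E=22
Folded: B, F
Pot levels (distinct totals of non-folded players): 22, 28, 41
Layer 1-22: 22 each from A, C, D, E = 22*4 = 88 chips; eligible A, C, D, E
Layer 23-28: 6 each from A, C, D = 6*3 = 18 chips; eligible A, C, D
Layer 29-41: 13 each from A, D = 13*2 = 26 chips; eligible A, D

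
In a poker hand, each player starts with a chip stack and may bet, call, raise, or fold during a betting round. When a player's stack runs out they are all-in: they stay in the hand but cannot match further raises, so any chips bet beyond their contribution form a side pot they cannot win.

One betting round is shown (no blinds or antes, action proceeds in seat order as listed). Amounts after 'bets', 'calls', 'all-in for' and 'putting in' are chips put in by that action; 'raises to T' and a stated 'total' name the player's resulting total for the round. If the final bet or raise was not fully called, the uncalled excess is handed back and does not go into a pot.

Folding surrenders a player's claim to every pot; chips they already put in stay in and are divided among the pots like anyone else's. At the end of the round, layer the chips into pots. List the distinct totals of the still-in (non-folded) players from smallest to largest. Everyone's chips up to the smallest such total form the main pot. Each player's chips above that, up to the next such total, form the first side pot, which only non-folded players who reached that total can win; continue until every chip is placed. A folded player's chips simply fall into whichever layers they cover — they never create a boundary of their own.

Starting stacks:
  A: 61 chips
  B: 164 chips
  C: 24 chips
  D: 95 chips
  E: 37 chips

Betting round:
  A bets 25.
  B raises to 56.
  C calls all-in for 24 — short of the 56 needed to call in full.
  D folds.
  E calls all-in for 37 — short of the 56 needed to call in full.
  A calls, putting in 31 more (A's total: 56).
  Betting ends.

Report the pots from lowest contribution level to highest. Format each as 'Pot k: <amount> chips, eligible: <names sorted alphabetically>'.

Pot 1: 96 chips, eligible: A, B, C, E
Pot 2: 39 chips, eligible: A, B, E
Pot 3: 38 chips, eligible: A, B

Derivation:
Contributions: A=56, B=56, C=24, E=37
Folded: D
Pot levels (distinct totals of non-folded players): 24, 37, 56
Layer 1-24: 24 each from A, B, C, E = 24*4 = 96 chips; eligible A, B, C, E
Layer 25-37: 13 each from A, B, E = 13*3 = 39 chips; eligible A, B, E
Layer 38-56: 19 each from A, B = 19*2 = 38 chips; eligible A, B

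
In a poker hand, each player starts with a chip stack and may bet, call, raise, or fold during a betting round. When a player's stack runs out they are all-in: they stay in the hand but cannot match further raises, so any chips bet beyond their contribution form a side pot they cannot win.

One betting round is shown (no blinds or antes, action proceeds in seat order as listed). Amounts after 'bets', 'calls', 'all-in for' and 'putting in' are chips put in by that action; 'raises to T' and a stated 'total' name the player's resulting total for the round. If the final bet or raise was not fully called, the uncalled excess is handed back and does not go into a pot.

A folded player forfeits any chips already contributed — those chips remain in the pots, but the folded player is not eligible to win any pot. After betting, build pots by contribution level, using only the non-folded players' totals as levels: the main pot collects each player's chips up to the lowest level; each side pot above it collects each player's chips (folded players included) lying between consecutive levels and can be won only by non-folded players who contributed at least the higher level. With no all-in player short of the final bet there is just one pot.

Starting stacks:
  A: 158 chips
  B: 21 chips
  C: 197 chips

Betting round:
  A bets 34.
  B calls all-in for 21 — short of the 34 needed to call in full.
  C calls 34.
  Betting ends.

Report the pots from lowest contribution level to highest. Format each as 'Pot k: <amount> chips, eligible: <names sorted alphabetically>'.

Pot 1: 63 chips, eligible: A, B, C
Pot 2: 26 chips, eligible: A, C

Derivation:
Contributions: A=34, B=21, C=34
Pot levels (distinct totals of non-folded players): 21, 34
Layer 1-21: 21 each from A, B, C = 21*3 = 63 chips; eligible A, B, C
Layer 22-34: 13 each from A, C = 13*2 = 26 chips; eligible A, C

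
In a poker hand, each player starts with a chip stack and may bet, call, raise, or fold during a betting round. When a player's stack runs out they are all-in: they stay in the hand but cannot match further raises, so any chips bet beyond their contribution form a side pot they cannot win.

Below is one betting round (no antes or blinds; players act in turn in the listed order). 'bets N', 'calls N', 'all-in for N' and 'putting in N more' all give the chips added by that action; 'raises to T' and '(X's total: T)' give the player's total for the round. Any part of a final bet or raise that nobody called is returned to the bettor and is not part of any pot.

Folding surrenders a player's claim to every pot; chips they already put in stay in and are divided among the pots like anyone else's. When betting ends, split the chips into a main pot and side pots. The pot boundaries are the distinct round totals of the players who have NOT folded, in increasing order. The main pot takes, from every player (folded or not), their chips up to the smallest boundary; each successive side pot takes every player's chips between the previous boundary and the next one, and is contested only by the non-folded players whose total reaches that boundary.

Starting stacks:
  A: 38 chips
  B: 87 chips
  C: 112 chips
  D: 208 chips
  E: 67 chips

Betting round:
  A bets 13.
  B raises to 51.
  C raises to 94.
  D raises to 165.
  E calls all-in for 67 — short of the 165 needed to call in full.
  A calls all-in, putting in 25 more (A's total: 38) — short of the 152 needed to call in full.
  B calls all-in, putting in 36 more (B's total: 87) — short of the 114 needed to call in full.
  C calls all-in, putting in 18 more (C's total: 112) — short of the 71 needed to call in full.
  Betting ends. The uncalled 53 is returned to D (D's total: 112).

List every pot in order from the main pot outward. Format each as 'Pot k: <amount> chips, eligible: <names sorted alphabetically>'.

Pot 1: 190 chips, eligible: A, B, C, D, E
Pot 2: 116 chips, eligible: B, C, D, E
Pot 3: 60 chips, eligible: B, C, D
Pot 4: 50 chips, eligible: C, D

Derivation:
Contributions (after 53 returned to D): A=38, B=87, C=112, D=112, E=67
Pot levels (distinct totals of non-folded players): 38, 67, 87, 112
Layer 1-38: 38 each from A, B, C, D, E = 38*5 = 190 chips; eligible A, B, C, D, E
Layer 39-67: 29 each from B, C, D, E = 29*4 = 116 chips; eligible B, C, D, E
Layer 68-87: 20 each from B, C, D = 20*3 = 60 chips; eligible B, C, D
Layer 88-112: 25 each from C, D = 25*2 = 50 chips; eligible C, D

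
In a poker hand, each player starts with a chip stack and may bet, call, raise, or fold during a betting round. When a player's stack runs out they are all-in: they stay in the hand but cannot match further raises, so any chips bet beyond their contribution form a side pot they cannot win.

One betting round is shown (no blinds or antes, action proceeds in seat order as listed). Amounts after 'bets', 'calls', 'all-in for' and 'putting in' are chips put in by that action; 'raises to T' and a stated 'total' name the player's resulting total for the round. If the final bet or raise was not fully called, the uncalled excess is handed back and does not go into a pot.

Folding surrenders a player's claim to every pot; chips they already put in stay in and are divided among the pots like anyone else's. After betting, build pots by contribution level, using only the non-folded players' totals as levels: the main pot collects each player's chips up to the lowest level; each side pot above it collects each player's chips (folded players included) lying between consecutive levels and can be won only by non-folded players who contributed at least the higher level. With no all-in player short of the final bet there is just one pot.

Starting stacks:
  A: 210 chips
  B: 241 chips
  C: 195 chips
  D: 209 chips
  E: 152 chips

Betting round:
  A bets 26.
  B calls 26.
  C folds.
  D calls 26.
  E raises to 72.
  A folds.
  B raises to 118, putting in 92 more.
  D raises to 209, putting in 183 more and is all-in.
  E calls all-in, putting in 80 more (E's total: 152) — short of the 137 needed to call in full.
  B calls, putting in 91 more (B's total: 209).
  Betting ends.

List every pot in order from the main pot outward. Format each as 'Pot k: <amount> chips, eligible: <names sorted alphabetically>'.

Contributions: A=26, B=209, D=209, E=152
Folded: A, C
Pot levels (distinct totals of non-folded players): 152, 209
Layer 1-152: A 26 + B 152 + D 152 + E 152 = 482 chips; eligible B, D, E
Layer 153-209: 57 each from B, D = 57*2 = 114 chips; eligible B, D

Pot 1: 482 chips, eligible: B, D, E
Pot 2: 114 chips, eligible: B, D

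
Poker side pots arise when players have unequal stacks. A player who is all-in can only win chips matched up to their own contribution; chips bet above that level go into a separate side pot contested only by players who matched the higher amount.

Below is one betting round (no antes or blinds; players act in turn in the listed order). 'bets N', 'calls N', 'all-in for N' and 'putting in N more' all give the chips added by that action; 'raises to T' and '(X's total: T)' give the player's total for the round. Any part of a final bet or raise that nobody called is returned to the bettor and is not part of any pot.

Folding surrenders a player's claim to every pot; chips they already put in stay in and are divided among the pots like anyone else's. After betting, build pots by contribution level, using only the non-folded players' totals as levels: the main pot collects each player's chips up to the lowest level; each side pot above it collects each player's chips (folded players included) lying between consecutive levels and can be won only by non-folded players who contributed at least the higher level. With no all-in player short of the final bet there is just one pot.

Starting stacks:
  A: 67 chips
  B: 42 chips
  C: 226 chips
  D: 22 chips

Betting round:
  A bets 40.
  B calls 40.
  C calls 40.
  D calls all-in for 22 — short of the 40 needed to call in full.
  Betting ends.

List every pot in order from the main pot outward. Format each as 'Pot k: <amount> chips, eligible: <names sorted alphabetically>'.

Pot 1: 88 chips, eligible: A, B, C, D
Pot 2: 54 chips, eligible: A, B, C

Derivation:
Contributions: A=40, B=40, C=40, D=22
Pot levels (distinct totals of non-folded players): 22, 40
Layer 1-22: 22 each from A, B, C, D = 22*4 = 88 chips; eligible A, B, C, D
Layer 23-40: 18 each from A, B, C = 18*3 = 54 chips; eligible A, B, C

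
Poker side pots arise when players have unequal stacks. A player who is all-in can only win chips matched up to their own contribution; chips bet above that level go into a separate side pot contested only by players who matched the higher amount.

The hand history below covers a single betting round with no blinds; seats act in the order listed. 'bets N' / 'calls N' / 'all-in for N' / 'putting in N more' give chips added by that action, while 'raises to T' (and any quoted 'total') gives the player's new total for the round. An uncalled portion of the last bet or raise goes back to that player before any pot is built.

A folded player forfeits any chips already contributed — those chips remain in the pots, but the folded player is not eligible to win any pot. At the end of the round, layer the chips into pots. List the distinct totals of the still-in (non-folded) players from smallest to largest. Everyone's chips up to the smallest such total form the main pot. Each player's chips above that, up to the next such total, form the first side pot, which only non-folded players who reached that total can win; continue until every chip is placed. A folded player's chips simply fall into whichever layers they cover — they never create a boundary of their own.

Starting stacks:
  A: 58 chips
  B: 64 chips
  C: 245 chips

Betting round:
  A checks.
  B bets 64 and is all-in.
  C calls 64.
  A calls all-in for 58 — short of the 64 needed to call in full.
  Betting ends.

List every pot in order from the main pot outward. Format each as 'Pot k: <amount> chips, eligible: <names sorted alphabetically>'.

Contributions: A=58, B=64, C=64
Pot levels (distinct totals of non-folded players): 58, 64
Layer 1-58: 58 each from A, B, C = 58*3 = 174 chips; eligible A, B, C
Layer 59-64: 6 each from B, C = 6*2 = 12 chips; eligible B, C

Pot 1: 174 chips, eligible: A, B, C
Pot 2: 12 chips, eligible: B, C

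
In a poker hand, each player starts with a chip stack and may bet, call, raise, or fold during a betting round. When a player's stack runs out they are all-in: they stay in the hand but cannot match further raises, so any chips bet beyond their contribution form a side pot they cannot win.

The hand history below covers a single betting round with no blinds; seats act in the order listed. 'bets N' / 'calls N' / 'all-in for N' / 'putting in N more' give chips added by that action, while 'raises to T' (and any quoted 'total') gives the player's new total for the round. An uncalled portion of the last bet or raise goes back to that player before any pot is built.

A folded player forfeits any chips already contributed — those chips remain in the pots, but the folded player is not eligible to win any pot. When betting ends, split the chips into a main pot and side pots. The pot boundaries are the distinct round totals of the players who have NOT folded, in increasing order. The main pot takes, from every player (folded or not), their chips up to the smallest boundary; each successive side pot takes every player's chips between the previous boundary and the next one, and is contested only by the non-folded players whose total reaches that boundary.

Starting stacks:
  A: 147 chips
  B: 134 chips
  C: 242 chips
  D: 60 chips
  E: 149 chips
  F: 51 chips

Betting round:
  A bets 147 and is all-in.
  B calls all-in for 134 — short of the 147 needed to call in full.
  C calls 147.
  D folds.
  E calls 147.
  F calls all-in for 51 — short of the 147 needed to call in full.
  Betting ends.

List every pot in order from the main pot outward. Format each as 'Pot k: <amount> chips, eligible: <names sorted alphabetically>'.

Pot 1: 255 chips, eligible: A, B, C, E, F
Pot 2: 332 chips, eligible: A, B, C, E
Pot 3: 39 chips, eligible: A, C, E

Derivation:
Contributions: A=147, B=134, C=147, E=147, F=51
Folded: D
Pot levels (distinct totals of non-folded players): 51, 134, 147
Layer 1-51: 51 each from A, B, C, E, F = 51*5 = 255 chips; eligible A, B, C, E, F
Layer 52-134: 83 each from A, B, C, E = 83*4 = 332 chips; eligible A, B, C, E
Layer 135-147: 13 each from A, C, E = 13*3 = 39 chips; eligible A, C, E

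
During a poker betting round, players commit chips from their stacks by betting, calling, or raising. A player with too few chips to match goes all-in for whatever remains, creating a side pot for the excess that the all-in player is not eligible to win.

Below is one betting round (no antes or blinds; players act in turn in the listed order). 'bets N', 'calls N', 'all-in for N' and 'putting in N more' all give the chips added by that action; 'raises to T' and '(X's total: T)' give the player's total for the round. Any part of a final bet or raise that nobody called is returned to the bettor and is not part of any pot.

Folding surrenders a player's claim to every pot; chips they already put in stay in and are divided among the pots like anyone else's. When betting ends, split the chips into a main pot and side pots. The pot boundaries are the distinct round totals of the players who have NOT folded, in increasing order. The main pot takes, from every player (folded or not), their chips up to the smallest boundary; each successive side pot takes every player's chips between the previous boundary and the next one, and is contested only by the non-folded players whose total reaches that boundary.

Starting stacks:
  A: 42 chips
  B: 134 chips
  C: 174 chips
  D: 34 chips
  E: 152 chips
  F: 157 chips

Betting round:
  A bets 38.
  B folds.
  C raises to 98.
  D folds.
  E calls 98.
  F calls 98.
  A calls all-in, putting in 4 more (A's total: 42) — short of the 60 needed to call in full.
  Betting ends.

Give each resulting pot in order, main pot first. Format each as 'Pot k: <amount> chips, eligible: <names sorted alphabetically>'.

Pot 1: 168 chips, eligible: A, C, E, F
Pot 2: 168 chips, eligible: C, E, F

Derivation:
Contributions: A=42, C=98, E=98, F=98
Folded: B, D
Pot levels (distinct totals of non-folded players): 42, 98
Layer 1-42: 42 each from A, C, E, F = 42*4 = 168 chips; eligible A, C, E, F
Layer 43-98: 56 each from C, E, F = 56*3 = 168 chips; eligible C, E, F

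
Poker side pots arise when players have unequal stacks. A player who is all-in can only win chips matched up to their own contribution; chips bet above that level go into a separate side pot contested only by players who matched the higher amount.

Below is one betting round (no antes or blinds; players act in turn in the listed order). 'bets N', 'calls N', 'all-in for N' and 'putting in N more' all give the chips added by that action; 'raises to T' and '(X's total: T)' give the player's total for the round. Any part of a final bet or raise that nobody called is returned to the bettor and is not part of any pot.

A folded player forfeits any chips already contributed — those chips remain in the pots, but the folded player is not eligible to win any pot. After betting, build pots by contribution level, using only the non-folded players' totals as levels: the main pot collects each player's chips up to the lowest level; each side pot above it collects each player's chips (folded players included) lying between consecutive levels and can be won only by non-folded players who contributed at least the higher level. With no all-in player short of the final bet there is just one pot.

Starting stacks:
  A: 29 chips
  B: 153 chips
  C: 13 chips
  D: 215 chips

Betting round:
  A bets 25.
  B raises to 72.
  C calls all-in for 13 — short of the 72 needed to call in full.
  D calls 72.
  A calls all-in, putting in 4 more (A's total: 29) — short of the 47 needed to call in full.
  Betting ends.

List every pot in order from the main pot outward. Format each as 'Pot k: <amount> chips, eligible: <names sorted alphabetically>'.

Contributions: A=29, B=72, C=13, D=72
Pot levels (distinct totals of non-folded players): 13, 29, 72
Layer 1-13: 13 each from A, B, C, D = 13*4 = 52 chips; eligible A, B, C, D
Layer 14-29: 16 each from A, B, D = 16*3 = 48 chips; eligible A, B, D
Layer 30-72: 43 each from B, D = 43*2 = 86 chips; eligible B, D

Pot 1: 52 chips, eligible: A, B, C, D
Pot 2: 48 chips, eligible: A, B, D
Pot 3: 86 chips, eligible: B, D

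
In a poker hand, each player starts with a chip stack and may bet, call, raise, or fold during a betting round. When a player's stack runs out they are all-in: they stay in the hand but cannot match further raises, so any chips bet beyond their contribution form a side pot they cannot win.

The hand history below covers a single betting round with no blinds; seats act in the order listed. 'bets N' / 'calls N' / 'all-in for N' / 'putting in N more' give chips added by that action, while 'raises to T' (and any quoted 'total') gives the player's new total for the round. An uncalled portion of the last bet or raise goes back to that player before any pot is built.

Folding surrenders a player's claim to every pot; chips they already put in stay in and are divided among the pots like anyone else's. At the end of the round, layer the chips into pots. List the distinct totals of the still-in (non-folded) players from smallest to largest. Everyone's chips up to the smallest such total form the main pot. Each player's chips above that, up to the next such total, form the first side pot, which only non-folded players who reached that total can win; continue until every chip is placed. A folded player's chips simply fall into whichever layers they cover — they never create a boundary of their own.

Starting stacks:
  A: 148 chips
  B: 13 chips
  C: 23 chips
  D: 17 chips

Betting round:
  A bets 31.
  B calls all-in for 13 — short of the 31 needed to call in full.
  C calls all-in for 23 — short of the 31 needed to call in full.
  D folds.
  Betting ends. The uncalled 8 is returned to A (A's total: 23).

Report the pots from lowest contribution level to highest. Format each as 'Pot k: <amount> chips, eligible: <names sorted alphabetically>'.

Pot 1: 39 chips, eligible: A, B, C
Pot 2: 20 chips, eligible: A, C

Derivation:
Contributions (after 8 returned to A): A=23, B=13, C=23
Folded: D
Pot levels (distinct totals of non-folded players): 13, 23
Layer 1-13: 13 each from A, B, C = 13*3 = 39 chips; eligible A, B, C
Layer 14-23: 10 each from A, C = 10*2 = 20 chips; eligible A, C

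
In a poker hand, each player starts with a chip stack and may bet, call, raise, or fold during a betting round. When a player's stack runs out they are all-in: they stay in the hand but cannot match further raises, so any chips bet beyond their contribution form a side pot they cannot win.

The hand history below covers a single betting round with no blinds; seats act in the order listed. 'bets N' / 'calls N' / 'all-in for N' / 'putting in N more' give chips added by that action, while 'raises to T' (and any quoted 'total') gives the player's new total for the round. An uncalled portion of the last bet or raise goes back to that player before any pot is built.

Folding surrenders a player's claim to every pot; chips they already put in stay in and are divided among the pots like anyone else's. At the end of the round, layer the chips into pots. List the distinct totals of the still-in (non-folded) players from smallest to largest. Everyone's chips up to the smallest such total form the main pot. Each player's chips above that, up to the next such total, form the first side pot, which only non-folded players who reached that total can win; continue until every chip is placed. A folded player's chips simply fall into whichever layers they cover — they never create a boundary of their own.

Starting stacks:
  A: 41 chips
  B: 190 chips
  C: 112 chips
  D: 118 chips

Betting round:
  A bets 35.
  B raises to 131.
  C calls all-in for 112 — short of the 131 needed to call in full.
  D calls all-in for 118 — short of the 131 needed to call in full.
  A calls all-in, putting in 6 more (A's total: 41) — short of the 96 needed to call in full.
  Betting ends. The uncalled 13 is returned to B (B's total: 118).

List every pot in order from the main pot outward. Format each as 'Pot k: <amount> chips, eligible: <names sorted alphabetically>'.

Pot 1: 164 chips, eligible: A, B, C, D
Pot 2: 213 chips, eligible: B, C, D
Pot 3: 12 chips, eligible: B, D

Derivation:
Contributions (after 13 returned to B): A=41, B=118, C=112, D=118
Pot levels (distinct totals of non-folded players): 41, 112, 118
Layer 1-41: 41 each from A, B, C, D = 41*4 = 164 chips; eligible A, B, C, D
Layer 42-112: 71 each from B, C, D = 71*3 = 213 chips; eligible B, C, D
Layer 113-118: 6 each from B, D = 6*2 = 12 chips; eligible B, D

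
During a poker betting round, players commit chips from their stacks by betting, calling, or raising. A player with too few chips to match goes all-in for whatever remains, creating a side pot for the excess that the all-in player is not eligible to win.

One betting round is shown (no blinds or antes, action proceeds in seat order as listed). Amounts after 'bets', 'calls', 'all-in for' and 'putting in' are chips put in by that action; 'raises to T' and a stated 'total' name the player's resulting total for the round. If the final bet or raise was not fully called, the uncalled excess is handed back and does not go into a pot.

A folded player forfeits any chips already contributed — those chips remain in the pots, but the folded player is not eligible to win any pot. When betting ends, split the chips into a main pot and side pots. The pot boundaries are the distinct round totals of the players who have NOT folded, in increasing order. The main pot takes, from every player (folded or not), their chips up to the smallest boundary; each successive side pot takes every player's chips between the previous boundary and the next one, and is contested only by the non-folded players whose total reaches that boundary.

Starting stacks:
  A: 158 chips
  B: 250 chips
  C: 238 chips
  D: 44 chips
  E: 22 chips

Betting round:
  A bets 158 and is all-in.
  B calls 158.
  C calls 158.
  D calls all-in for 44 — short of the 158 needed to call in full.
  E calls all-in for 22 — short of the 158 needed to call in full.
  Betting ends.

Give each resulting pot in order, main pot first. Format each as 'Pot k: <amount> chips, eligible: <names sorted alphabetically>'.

Pot 1: 110 chips, eligible: A, B, C, D, E
Pot 2: 88 chips, eligible: A, B, C, D
Pot 3: 342 chips, eligible: A, B, C

Derivation:
Contributions: A=158, B=158, C=158, D=44, E=22
Pot levels (distinct totals of non-folded players): 22, 44, 158
Layer 1-22: 22 each from A, B, C, D, E = 22*5 = 110 chips; eligible A, B, C, D, E
Layer 23-44: 22 each from A, B, C, D = 22*4 = 88 chips; eligible A, B, C, D
Layer 45-158: 114 each from A, B, C = 114*3 = 342 chips; eligible A, B, C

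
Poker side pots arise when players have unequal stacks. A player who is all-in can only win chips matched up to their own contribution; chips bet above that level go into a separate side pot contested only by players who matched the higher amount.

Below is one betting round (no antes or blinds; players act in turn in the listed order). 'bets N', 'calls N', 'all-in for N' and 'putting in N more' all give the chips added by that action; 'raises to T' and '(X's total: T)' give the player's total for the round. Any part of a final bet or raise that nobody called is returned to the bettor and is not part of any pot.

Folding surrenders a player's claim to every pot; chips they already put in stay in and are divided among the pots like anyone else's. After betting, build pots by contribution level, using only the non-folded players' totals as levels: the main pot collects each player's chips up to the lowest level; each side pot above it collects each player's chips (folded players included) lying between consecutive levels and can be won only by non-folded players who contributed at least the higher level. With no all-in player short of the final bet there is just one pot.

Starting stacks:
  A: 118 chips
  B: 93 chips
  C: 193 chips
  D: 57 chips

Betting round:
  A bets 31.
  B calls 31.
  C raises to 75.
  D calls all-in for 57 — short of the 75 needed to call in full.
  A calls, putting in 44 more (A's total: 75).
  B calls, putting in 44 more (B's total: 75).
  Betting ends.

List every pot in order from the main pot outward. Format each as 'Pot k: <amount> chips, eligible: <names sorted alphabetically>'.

Pot 1: 228 chips, eligible: A, B, C, D
Pot 2: 54 chips, eligible: A, B, C

Derivation:
Contributions: A=75, B=75, C=75, D=57
Pot levels (distinct totals of non-folded players): 57, 75
Layer 1-57: 57 each from A, B, C, D = 57*4 = 228 chips; eligible A, B, C, D
Layer 58-75: 18 each from A, B, C = 18*3 = 54 chips; eligible A, B, C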